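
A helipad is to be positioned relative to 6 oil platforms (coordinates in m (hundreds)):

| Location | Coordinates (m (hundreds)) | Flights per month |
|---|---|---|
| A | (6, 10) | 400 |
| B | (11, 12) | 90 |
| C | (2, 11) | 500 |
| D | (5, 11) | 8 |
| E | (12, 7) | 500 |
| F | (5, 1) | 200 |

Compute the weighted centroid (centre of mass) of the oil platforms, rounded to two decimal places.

The minimiser of Σwᵢ‖p−pᵢ‖² is the weighted centroid p* = (Σwᵢpᵢ)/(Σwᵢ).
Σwᵢ = 1698.
Σwᵢxᵢ = 400·6 + 90·11 + 500·2 + 8·5 + 500·12 + 200·5 = 11430.
Σwᵢyᵢ = 400·10 + 90·12 + 500·11 + 8·11 + 500·7 + 200·1 = 14368.
x* = 11430/1698 = 6.73, y* = 14368/1698 = 8.46.

(6.73, 8.46)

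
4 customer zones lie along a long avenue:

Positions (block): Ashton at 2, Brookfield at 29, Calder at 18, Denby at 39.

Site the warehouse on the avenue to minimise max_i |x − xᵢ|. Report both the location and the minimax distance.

location 20.5, max distance 18.5

The 1-center on a line is the midpoint of the two extreme points: leftmost at 2, rightmost at 39.
Optimal location = (2 + 39)/2 = 20.5; maximum distance = (39 − 2)/2 = 18.5.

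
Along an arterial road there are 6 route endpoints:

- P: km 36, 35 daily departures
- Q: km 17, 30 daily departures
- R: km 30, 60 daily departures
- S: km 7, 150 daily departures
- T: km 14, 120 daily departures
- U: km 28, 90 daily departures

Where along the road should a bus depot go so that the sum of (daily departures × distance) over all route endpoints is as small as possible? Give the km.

x = 14

For a sum of weighted absolute distances on a line, the optimum is the weighted median (not the mean). Total weight W = 485; half-weight = 242.5.
Sort by position and accumulate weight:
  km 7 (S, w=150) → cum 150
  km 14 (T, w=120) → cum 270  ≥ 242.5 → median here
  km 17 (Q, w=30) → cum 300
  km 28 (U, w=90) → cum 390
  km 30 (R, w=60) → cum 450
  km 36 (P, w=35) → cum 485
Optimal location: km 14.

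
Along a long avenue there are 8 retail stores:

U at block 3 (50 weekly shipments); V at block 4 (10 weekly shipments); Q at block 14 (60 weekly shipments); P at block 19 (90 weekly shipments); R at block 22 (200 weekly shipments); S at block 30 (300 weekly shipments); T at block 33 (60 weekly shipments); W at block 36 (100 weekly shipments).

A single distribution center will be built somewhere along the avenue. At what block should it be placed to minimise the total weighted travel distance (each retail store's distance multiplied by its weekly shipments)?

For a sum of weighted absolute distances on a line, the optimum is the weighted median (not the mean). Total weight W = 870; half-weight = 435.
Sort by position and accumulate weight:
  block 3 (U, w=50) → cum 50
  block 4 (V, w=10) → cum 60
  block 14 (Q, w=60) → cum 120
  block 19 (P, w=90) → cum 210
  block 22 (R, w=200) → cum 410
  block 30 (S, w=300) → cum 710  ≥ 435 → median here
  block 33 (T, w=60) → cum 770
  block 36 (W, w=100) → cum 870
Optimal location: block 30.

x = 30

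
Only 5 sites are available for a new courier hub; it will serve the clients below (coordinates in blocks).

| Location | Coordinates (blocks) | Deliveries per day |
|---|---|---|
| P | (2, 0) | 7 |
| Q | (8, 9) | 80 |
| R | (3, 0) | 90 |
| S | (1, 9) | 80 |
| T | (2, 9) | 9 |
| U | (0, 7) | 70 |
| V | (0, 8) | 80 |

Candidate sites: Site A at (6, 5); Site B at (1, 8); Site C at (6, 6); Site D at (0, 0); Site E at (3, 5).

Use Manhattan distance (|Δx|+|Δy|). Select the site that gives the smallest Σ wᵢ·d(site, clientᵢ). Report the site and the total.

Total weighted distance at each candidate:
  Site A (6, 5): total = 3335
  Site B (1, 8): total = 1921
  Site C (6, 6): total = 3113
  Site D (0, 0): total = 3673
  Site E (3, 5): total = 2567
Minimum is at Site B with total 1921 blocks.

Site B, total 1921 blocks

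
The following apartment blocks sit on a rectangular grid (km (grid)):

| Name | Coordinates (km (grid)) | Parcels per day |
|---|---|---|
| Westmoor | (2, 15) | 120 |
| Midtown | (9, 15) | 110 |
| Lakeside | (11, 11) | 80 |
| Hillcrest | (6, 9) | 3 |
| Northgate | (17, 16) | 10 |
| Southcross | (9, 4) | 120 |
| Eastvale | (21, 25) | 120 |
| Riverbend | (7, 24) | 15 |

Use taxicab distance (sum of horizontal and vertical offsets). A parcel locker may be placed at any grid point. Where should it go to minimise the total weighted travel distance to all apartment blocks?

Manhattan distance separates: Σwᵢ(|x−xᵢ|+|y−yᵢ|) = Σwᵢ|x−xᵢ| + Σwᵢ|y−yᵢ|, so x and y are optimised independently as 1-D weighted medians.
Total weight W = 578; half = 289.
x-coordinate, sorted with cumulative weight:
  x=2 (Westmoor, w=120) cum 120
  x=6 (Hillcrest, w=3) cum 123
  x=7 (Riverbend, w=15) cum 138
  x=9 (Midtown, w=110) cum 248
  x=9 (Southcross, w=120) cum 368  ← median
  x=11 (Lakeside, w=80) cum 448
  x=17 (Northgate, w=10) cum 458
  x=21 (Eastvale, w=120) cum 578
⇒ x* = 9
y-coordinate, sorted with cumulative weight:
  y=4 (Southcross, w=120) cum 120
  y=9 (Hillcrest, w=3) cum 123
  y=11 (Lakeside, w=80) cum 203
  y=15 (Westmoor, w=120) cum 323  ← median
  y=15 (Midtown, w=110) cum 433
  y=16 (Northgate, w=10) cum 443
  y=24 (Riverbend, w=15) cum 458
  y=25 (Eastvale, w=120) cum 578
⇒ y* = 15

(9, 15)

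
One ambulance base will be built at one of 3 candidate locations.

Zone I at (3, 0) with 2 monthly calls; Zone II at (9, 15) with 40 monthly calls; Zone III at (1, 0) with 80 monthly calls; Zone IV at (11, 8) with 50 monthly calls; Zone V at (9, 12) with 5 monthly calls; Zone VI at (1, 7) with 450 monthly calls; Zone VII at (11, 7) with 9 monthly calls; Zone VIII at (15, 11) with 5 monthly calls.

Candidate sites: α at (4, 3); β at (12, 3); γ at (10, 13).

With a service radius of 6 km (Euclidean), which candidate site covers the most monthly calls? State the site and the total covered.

Coverage radius r = 6 km; a point is covered iff (Δx)²+(Δy)² ≤ 6² = 36.
  α (4, 3): covers {Zone I, Zone III, Zone VI} → 532
  β (12, 3): covers {Zone IV, Zone VII} → 59
  γ (10, 13): covers {Zone II, Zone IV, Zone V, Zone VIII} → 100
Maximum coverage at α: 532 monthly calls.

α, covering 532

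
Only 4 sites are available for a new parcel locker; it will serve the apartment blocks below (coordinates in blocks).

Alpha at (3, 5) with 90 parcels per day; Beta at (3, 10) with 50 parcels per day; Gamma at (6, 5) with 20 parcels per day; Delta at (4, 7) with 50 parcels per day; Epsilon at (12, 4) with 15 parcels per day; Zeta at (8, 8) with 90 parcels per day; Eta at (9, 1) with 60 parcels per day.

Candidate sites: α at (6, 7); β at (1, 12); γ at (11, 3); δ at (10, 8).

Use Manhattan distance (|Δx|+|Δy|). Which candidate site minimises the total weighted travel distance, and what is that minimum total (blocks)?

Total weighted distance at each candidate:
  α (6, 7): total = 1835
  β (1, 12): total = 4065
  γ (11, 3): total = 3330
  δ (10, 8): total = 2590
Minimum is at α with total 1835 blocks.

α, total 1835 blocks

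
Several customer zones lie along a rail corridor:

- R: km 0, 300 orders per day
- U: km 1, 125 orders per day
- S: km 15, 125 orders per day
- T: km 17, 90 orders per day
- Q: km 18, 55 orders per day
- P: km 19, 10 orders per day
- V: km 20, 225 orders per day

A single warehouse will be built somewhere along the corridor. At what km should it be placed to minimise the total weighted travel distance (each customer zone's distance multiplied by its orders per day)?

For a sum of weighted absolute distances on a line, the optimum is the weighted median (not the mean). Total weight W = 930; half-weight = 465.
Sort by position and accumulate weight:
  km 0 (R, w=300) → cum 300
  km 1 (U, w=125) → cum 425
  km 15 (S, w=125) → cum 550  ≥ 465 → median here
  km 17 (T, w=90) → cum 640
  km 18 (Q, w=55) → cum 695
  km 19 (P, w=10) → cum 705
  km 20 (V, w=225) → cum 930
Optimal location: km 15.

x = 15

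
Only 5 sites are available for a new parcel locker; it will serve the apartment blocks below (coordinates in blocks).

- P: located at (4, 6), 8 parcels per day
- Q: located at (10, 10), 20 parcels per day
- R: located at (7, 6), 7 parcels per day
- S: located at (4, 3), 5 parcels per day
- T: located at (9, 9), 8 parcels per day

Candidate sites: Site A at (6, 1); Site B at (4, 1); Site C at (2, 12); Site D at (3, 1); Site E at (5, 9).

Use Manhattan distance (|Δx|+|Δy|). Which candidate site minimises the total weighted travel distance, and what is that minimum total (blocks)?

Site E, total 254 blocks

Total weighted distance at each candidate:
  Site A (6, 1): total = 466
  Site B (4, 1): total = 510
  Site C (2, 12): total = 476
  Site D (3, 1): total = 558
  Site E (5, 9): total = 254
Minimum is at Site E with total 254 blocks.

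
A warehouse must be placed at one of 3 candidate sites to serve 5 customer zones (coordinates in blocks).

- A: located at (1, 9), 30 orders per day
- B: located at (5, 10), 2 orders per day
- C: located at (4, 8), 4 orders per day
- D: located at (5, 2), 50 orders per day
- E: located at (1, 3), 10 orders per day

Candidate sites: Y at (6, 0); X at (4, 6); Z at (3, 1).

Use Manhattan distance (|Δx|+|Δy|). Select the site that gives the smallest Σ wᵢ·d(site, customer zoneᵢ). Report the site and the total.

X, total 508 blocks

Total weighted distance at each candidate:
  Y (6, 0): total = 712
  X (4, 6): total = 508
  Z (3, 1): total = 544
Minimum is at X with total 508 blocks.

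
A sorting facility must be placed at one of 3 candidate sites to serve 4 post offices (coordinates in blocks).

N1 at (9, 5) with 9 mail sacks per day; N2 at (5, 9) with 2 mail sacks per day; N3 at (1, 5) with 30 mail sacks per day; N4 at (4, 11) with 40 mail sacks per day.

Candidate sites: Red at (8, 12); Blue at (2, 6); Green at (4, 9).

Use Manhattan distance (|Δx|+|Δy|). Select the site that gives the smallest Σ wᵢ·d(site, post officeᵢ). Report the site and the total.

Total weighted distance at each candidate:
  Red (8, 12): total = 704
  Blue (2, 6): total = 424
  Green (4, 9): total = 373
Minimum is at Green with total 373 blocks.

Green, total 373 blocks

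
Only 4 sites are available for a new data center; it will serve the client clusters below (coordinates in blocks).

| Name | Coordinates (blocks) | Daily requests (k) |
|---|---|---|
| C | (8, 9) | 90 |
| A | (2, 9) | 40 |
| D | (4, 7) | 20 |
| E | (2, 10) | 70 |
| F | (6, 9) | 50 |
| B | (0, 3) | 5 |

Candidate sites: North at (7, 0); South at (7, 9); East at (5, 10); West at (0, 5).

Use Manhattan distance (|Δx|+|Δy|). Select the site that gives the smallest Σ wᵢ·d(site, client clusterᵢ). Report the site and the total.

South, total 925 blocks

Total weighted distance at each candidate:
  North (7, 0): total = 3260
  South (7, 9): total = 925
  East (5, 10): total = 970
  West (0, 5): total = 2440
Minimum is at South with total 925 blocks.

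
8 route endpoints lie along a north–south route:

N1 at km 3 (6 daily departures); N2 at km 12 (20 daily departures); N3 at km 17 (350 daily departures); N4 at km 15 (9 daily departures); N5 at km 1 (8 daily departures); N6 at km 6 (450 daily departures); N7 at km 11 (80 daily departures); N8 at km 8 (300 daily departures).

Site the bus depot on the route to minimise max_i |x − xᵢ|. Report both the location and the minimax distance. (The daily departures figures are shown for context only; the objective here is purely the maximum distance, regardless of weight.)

location 9, max distance 8

The 1-center on a line is the midpoint of the two extreme points: leftmost at 1, rightmost at 17.
Optimal location = (1 + 17)/2 = 9; maximum distance = (17 − 1)/2 = 8.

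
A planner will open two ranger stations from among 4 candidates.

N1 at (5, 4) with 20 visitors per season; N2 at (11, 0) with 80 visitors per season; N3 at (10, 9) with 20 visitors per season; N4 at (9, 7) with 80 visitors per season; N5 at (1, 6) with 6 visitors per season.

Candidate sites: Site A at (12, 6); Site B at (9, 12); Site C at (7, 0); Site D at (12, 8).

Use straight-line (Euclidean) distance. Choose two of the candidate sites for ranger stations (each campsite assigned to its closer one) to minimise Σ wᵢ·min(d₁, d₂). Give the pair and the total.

Evaluate every pair (each demand assigned to the nearer of the two):
  {Site C, Site D}: total = 758.1
  {Site A, Site C}: total = 785.4
  {Site B, Site C}: total = 923.6
  {Site A, Site D}: total = 995.9
  {Site A, Site B}: total = 1008.5
  {Site B, Site D}: total = 1163.9
Best pair: {Site C, Site D} with total 758.1.

{Site C, Site D}, total 758.1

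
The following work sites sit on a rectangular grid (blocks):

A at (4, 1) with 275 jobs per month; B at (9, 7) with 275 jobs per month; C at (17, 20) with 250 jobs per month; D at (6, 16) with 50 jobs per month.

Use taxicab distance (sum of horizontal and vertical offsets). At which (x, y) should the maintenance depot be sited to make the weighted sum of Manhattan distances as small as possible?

Manhattan distance separates: Σwᵢ(|x−xᵢ|+|y−yᵢ|) = Σwᵢ|x−xᵢ| + Σwᵢ|y−yᵢ|, so x and y are optimised independently as 1-D weighted medians.
Total weight W = 850; half = 425.
x-coordinate, sorted with cumulative weight:
  x=4 (A, w=275) cum 275
  x=6 (D, w=50) cum 325
  x=9 (B, w=275) cum 600  ← median
  x=17 (C, w=250) cum 850
⇒ x* = 9
y-coordinate, sorted with cumulative weight:
  y=1 (A, w=275) cum 275
  y=7 (B, w=275) cum 550  ← median
  y=16 (D, w=50) cum 600
  y=20 (C, w=250) cum 850
⇒ y* = 7

(9, 7)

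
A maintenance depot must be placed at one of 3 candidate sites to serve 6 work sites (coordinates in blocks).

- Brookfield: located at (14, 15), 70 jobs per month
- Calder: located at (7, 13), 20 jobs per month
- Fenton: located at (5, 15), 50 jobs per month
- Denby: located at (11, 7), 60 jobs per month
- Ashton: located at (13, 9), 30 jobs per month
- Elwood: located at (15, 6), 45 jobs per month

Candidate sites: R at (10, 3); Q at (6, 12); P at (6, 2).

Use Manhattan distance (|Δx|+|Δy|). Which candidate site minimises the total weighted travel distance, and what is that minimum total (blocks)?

Total weighted distance at each candidate:
  R (10, 3): total = 3160
  Q (6, 12): total = 2585
  P (6, 2): total = 4015
Minimum is at Q with total 2585 blocks.

Q, total 2585 blocks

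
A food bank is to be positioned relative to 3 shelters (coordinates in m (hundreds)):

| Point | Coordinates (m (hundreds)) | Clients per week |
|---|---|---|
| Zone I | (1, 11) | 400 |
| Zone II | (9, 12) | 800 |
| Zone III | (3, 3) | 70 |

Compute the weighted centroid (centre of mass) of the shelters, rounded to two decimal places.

(6.15, 11.19)

The minimiser of Σwᵢ‖p−pᵢ‖² is the weighted centroid p* = (Σwᵢpᵢ)/(Σwᵢ).
Σwᵢ = 1270.
Σwᵢxᵢ = 400·1 + 800·9 + 70·3 = 7810.
Σwᵢyᵢ = 400·11 + 800·12 + 70·3 = 14210.
x* = 7810/1270 = 6.15, y* = 14210/1270 = 11.19.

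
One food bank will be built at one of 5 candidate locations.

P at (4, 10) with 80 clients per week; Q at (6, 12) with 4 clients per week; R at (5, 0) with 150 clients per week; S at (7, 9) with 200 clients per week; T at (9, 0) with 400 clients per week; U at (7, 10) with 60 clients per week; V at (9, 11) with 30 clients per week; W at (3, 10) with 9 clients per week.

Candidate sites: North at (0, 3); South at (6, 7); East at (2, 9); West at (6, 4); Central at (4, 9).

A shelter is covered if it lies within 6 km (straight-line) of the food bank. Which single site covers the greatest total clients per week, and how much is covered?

West, covering 750

Coverage radius r = 6 km; a point is covered iff (Δx)²+(Δy)² ≤ 6² = 36.
  North (0, 3): covers {R} → 150
  South (6, 7): covers {P, Q, S, U, V, W} → 383
  East (2, 9): covers {P, Q, S, U, W} → 353
  West (6, 4): covers {R, S, T} → 750
  Central (4, 9): covers {P, Q, S, U, V, W} → 383
Maximum coverage at West: 750 clients per week.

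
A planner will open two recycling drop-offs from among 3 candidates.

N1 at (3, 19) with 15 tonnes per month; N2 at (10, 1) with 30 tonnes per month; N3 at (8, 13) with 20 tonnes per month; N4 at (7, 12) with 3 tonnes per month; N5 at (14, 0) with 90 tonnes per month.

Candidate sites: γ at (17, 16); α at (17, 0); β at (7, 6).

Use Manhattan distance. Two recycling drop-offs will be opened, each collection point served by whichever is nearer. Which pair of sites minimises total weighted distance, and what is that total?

{α, β}, total 943

Evaluate every pair (each demand assigned to the nearer of the two):
  {α, β}: total = 943
  {γ, α}: total = 1047
  {γ, β}: total = 1843
Best pair: {α, β} with total 943.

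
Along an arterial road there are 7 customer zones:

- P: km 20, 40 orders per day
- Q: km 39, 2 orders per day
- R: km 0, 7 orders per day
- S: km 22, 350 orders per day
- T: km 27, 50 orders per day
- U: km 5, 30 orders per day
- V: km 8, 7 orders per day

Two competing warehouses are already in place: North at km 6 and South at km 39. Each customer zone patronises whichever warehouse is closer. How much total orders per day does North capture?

The indifferent point is the midpoint (6+39)/2 = 22.5; customer zones left of it (closer to North at 6) go to North, those right go to South.
  R at 0 (w=7) → North
  U at 5 (w=30) → North
  V at 8 (w=7) → North
  P at 20 (w=40) → North
  S at 22 (w=350) → North
  T at 27 (w=50) → South
  Q at 39 (w=2) → South
North captures 434; South captures 52.

434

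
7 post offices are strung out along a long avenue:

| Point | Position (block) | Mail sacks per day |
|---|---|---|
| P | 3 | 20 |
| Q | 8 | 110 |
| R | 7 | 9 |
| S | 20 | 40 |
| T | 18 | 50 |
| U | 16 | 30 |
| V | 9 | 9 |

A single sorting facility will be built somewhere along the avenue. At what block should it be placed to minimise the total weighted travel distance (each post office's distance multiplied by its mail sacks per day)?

x = 8

For a sum of weighted absolute distances on a line, the optimum is the weighted median (not the mean). Total weight W = 268; half-weight = 134.
Sort by position and accumulate weight:
  block 3 (P, w=20) → cum 20
  block 7 (R, w=9) → cum 29
  block 8 (Q, w=110) → cum 139  ≥ 134 → median here
  block 9 (V, w=9) → cum 148
  block 16 (U, w=30) → cum 178
  block 18 (T, w=50) → cum 228
  block 20 (S, w=40) → cum 268
Optimal location: block 8.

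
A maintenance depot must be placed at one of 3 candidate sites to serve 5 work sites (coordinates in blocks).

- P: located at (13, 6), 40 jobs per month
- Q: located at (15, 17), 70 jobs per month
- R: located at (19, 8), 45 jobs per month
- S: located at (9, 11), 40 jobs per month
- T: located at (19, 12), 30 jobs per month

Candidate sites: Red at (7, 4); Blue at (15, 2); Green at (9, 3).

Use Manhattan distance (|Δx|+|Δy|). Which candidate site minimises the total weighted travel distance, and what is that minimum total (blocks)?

Blue, total 2760 blocks

Total weighted distance at each candidate:
  Red (7, 4): total = 3470
  Blue (15, 2): total = 2760
  Green (9, 3): total = 3245
Minimum is at Blue with total 2760 blocks.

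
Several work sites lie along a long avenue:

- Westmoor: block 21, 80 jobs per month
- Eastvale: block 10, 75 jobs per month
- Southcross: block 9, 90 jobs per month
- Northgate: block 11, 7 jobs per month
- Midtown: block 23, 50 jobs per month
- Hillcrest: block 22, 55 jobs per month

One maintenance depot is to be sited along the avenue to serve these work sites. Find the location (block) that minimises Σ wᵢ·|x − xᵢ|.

For a sum of weighted absolute distances on a line, the optimum is the weighted median (not the mean). Total weight W = 357; half-weight = 178.5.
Sort by position and accumulate weight:
  block 9 (Southcross, w=90) → cum 90
  block 10 (Eastvale, w=75) → cum 165
  block 11 (Northgate, w=7) → cum 172
  block 21 (Westmoor, w=80) → cum 252  ≥ 178.5 → median here
  block 22 (Hillcrest, w=55) → cum 307
  block 23 (Midtown, w=50) → cum 357
Optimal location: block 21.

x = 21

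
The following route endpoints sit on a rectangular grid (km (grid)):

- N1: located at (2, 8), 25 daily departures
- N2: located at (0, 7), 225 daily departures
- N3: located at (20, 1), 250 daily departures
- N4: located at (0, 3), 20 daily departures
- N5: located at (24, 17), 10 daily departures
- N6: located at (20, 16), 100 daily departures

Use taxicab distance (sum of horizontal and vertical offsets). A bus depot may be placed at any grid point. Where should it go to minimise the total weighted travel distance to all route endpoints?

Manhattan distance separates: Σwᵢ(|x−xᵢ|+|y−yᵢ|) = Σwᵢ|x−xᵢ| + Σwᵢ|y−yᵢ|, so x and y are optimised independently as 1-D weighted medians.
Total weight W = 630; half = 315.
x-coordinate, sorted with cumulative weight:
  x=0 (N2, w=225) cum 225
  x=0 (N4, w=20) cum 245
  x=2 (N1, w=25) cum 270
  x=20 (N3, w=250) cum 520  ← median
  x=20 (N6, w=100) cum 620
  x=24 (N5, w=10) cum 630
⇒ x* = 20
y-coordinate, sorted with cumulative weight:
  y=1 (N3, w=250) cum 250
  y=3 (N4, w=20) cum 270
  y=7 (N2, w=225) cum 495  ← median
  y=8 (N1, w=25) cum 520
  y=16 (N6, w=100) cum 620
  y=17 (N5, w=10) cum 630
⇒ y* = 7

(20, 7)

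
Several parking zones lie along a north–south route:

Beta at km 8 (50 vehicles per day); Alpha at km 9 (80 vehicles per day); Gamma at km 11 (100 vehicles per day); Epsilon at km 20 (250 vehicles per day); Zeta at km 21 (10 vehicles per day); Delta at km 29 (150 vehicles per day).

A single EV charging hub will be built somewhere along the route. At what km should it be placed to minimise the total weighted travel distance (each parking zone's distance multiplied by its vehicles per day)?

For a sum of weighted absolute distances on a line, the optimum is the weighted median (not the mean). Total weight W = 640; half-weight = 320.
Sort by position and accumulate weight:
  km 8 (Beta, w=50) → cum 50
  km 9 (Alpha, w=80) → cum 130
  km 11 (Gamma, w=100) → cum 230
  km 20 (Epsilon, w=250) → cum 480  ≥ 320 → median here
  km 21 (Zeta, w=10) → cum 490
  km 29 (Delta, w=150) → cum 640
Optimal location: km 20.

x = 20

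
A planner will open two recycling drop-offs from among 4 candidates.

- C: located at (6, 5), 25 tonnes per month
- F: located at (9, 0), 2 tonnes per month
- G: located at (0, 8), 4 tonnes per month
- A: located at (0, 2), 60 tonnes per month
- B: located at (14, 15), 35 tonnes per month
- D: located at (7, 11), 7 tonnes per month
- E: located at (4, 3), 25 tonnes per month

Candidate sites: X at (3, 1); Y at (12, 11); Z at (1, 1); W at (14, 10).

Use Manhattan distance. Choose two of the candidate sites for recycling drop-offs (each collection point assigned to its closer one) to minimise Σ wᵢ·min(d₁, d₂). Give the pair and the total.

Evaluate every pair (each demand assigned to the nearer of the two):
  {Z, W}: total = 751
  {Y, Z}: total = 765
  {X, W}: total = 775
  {X, Y}: total = 789
  {X, Z}: total = 1389
  {Y, W}: total = 2258
Best pair: {Z, W} with total 751.

{Z, W}, total 751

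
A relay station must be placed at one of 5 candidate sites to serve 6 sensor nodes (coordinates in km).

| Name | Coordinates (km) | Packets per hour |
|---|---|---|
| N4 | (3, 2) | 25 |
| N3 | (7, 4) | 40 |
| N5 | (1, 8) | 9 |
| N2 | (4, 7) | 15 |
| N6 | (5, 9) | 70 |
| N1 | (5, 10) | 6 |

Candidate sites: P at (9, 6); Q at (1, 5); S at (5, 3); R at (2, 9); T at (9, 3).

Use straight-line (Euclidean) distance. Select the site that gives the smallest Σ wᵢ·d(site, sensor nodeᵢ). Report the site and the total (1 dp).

Total weighted distance at each candidate:
  P (9, 6): total = 828.1
  Q (1, 5): total = 848.9
  S (5, 3): total = 726.8
  R (2, 9): total = 743.7
  T (9, 3): total = 975.6
Minimum is at S with total 726.8 km.

S, total 726.8 km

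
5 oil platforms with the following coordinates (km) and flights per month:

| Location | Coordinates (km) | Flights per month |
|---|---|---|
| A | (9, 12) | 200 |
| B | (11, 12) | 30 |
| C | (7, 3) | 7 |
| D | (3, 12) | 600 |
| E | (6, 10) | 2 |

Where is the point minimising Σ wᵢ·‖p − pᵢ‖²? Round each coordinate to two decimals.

(4.76, 11.92)

The minimiser of Σwᵢ‖p−pᵢ‖² is the weighted centroid p* = (Σwᵢpᵢ)/(Σwᵢ).
Σwᵢ = 839.
Σwᵢxᵢ = 200·9 + 30·11 + 7·7 + 600·3 + 2·6 = 3991.
Σwᵢyᵢ = 200·12 + 30·12 + 7·3 + 600·12 + 2·10 = 10001.
x* = 3991/839 = 4.76, y* = 10001/839 = 11.92.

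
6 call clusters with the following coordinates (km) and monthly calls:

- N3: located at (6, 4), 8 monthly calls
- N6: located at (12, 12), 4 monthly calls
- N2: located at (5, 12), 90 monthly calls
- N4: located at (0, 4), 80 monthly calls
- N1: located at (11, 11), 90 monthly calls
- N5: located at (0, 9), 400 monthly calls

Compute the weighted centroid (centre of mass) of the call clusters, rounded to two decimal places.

The minimiser of Σwᵢ‖p−pᵢ‖² is the weighted centroid p* = (Σwᵢpᵢ)/(Σwᵢ).
Σwᵢ = 672.
Σwᵢxᵢ = 8·6 + 4·12 + 90·5 + 80·0 + 90·11 + 400·0 = 1536.
Σwᵢyᵢ = 8·4 + 4·12 + 90·12 + 80·4 + 90·11 + 400·9 = 6070.
x* = 1536/672 = 2.29, y* = 6070/672 = 9.03.

(2.29, 9.03)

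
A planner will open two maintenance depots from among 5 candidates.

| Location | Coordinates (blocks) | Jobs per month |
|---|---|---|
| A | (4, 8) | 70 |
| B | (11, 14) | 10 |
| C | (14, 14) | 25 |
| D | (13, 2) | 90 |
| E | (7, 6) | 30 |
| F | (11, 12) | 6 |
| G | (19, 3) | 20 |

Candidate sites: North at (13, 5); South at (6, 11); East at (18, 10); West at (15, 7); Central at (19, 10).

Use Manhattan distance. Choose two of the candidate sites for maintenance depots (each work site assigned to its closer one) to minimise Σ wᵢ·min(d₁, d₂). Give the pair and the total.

Evaluate every pair (each demand assigned to the nearer of the two):
  {North, South}: total = 1326
  {South, West}: total = 1636
  {North, East}: total = 1844
  {North, West}: total = 1844
  {North, Central}: total = 1849
  {South, East}: total = 2176
  {West, Central}: total = 2244
  {East, West}: total = 2264
  {South, Central}: total = 2271
  {East, Central}: total = 3244
Best pair: {North, South} with total 1326.

{North, South}, total 1326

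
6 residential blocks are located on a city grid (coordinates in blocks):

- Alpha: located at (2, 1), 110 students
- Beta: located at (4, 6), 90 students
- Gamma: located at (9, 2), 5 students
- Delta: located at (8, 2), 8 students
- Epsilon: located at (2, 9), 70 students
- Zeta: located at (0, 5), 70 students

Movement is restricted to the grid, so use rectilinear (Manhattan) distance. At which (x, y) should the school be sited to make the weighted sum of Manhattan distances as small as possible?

(2, 5)

Manhattan distance separates: Σwᵢ(|x−xᵢ|+|y−yᵢ|) = Σwᵢ|x−xᵢ| + Σwᵢ|y−yᵢ|, so x and y are optimised independently as 1-D weighted medians.
Total weight W = 353; half = 176.5.
x-coordinate, sorted with cumulative weight:
  x=0 (Zeta, w=70) cum 70
  x=2 (Alpha, w=110) cum 180  ← median
  x=2 (Epsilon, w=70) cum 250
  x=4 (Beta, w=90) cum 340
  x=8 (Delta, w=8) cum 348
  x=9 (Gamma, w=5) cum 353
⇒ x* = 2
y-coordinate, sorted with cumulative weight:
  y=1 (Alpha, w=110) cum 110
  y=2 (Gamma, w=5) cum 115
  y=2 (Delta, w=8) cum 123
  y=5 (Zeta, w=70) cum 193  ← median
  y=6 (Beta, w=90) cum 283
  y=9 (Epsilon, w=70) cum 353
⇒ y* = 5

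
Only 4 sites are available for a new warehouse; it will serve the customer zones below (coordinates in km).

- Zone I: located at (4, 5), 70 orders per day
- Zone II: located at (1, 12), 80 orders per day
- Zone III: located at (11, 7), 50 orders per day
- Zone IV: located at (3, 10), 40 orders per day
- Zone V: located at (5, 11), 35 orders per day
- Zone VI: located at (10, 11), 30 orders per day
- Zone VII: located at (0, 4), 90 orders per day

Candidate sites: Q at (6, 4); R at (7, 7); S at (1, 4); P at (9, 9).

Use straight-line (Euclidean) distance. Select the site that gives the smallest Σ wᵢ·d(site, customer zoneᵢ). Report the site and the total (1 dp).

Total weighted distance at each candidate:
  Q (6, 4): total = 2500.5
  R (7, 7): total = 2269.2
  S (1, 4): total = 2350.6
  P (9, 9): total = 2666.7
Minimum is at R with total 2269.2 km.

R, total 2269.2 km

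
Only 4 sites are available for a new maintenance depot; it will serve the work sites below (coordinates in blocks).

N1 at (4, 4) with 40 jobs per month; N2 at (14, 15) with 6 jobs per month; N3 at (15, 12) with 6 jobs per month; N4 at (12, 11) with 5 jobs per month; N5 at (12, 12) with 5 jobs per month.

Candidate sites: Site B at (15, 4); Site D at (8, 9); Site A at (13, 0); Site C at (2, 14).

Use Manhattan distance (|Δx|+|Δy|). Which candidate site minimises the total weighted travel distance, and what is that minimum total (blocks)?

Total weighted distance at each candidate:
  Site B (15, 4): total = 665
  Site D (8, 9): total = 557
  Site A (13, 0): total = 825
  Site C (2, 14): total = 773
Minimum is at Site D with total 557 blocks.

Site D, total 557 blocks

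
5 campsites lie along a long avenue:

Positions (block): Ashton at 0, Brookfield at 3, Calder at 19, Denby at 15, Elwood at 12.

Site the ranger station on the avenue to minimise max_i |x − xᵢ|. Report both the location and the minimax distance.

The 1-center on a line is the midpoint of the two extreme points: leftmost at 0, rightmost at 19.
Optimal location = (0 + 19)/2 = 9.5; maximum distance = (19 − 0)/2 = 9.5.

location 9.5, max distance 9.5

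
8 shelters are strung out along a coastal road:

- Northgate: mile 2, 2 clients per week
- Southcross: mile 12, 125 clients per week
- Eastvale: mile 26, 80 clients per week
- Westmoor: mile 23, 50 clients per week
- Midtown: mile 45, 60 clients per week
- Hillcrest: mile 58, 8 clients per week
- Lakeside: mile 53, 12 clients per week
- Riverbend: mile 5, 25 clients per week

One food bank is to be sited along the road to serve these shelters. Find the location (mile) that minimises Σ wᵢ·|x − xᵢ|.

x = 23

For a sum of weighted absolute distances on a line, the optimum is the weighted median (not the mean). Total weight W = 362; half-weight = 181.
Sort by position and accumulate weight:
  mile 2 (Northgate, w=2) → cum 2
  mile 5 (Riverbend, w=25) → cum 27
  mile 12 (Southcross, w=125) → cum 152
  mile 23 (Westmoor, w=50) → cum 202  ≥ 181 → median here
  mile 26 (Eastvale, w=80) → cum 282
  mile 45 (Midtown, w=60) → cum 342
  mile 53 (Lakeside, w=12) → cum 354
  mile 58 (Hillcrest, w=8) → cum 362
Optimal location: mile 23.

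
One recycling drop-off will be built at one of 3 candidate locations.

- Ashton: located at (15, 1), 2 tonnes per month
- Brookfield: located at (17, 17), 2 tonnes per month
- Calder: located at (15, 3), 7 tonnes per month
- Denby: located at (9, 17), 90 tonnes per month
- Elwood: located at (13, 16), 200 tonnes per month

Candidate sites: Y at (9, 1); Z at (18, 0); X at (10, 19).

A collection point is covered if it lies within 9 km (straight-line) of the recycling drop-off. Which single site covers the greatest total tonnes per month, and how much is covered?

X, covering 292

Coverage radius r = 9 km; a point is covered iff (Δx)²+(Δy)² ≤ 9² = 81.
  Y (9, 1): covers {Ashton, Calder} → 9
  Z (18, 0): covers {Ashton, Calder} → 9
  X (10, 19): covers {Brookfield, Denby, Elwood} → 292
Maximum coverage at X: 292 tonnes per month.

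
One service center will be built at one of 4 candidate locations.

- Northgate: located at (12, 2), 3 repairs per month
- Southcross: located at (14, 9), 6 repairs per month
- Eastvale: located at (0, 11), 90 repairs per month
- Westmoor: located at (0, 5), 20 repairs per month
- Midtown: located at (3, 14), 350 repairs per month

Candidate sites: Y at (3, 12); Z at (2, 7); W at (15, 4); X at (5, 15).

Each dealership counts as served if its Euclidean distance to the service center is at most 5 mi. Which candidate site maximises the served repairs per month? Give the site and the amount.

Coverage radius r = 5 mi; a point is covered iff (Δx)²+(Δy)² ≤ 5² = 25.
  Y (3, 12): covers {Eastvale, Midtown} → 440
  Z (2, 7): covers {Eastvale, Westmoor} → 110
  W (15, 4): covers {Northgate} → 3
  X (5, 15): covers {Midtown} → 350
Maximum coverage at Y: 440 repairs per month.

Y, covering 440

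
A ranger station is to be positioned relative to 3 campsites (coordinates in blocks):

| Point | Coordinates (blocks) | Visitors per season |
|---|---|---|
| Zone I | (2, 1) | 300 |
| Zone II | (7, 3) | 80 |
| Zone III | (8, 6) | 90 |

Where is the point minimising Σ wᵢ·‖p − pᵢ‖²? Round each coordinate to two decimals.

(4.00, 2.30)

The minimiser of Σwᵢ‖p−pᵢ‖² is the weighted centroid p* = (Σwᵢpᵢ)/(Σwᵢ).
Σwᵢ = 470.
Σwᵢxᵢ = 300·2 + 80·7 + 90·8 = 1880.
Σwᵢyᵢ = 300·1 + 80·3 + 90·6 = 1080.
x* = 1880/470 = 4.00, y* = 1080/470 = 2.30.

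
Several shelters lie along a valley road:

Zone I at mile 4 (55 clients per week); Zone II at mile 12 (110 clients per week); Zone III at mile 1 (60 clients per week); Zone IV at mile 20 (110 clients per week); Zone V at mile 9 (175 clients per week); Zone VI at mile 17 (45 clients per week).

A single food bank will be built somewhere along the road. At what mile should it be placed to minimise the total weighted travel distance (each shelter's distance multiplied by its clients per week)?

x = 9

For a sum of weighted absolute distances on a line, the optimum is the weighted median (not the mean). Total weight W = 555; half-weight = 277.5.
Sort by position and accumulate weight:
  mile 1 (Zone III, w=60) → cum 60
  mile 4 (Zone I, w=55) → cum 115
  mile 9 (Zone V, w=175) → cum 290  ≥ 277.5 → median here
  mile 12 (Zone II, w=110) → cum 400
  mile 17 (Zone VI, w=45) → cum 445
  mile 20 (Zone IV, w=110) → cum 555
Optimal location: mile 9.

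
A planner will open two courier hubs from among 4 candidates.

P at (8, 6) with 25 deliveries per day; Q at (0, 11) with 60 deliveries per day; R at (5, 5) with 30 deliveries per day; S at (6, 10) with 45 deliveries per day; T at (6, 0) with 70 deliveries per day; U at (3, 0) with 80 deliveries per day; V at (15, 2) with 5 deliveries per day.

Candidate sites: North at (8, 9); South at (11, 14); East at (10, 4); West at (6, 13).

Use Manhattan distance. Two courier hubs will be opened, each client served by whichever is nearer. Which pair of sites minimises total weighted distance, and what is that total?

Evaluate every pair (each demand assigned to the nearer of the two):
  {East, West}: total = 2370
  {North, East}: total = 2465
  {North, West}: total = 2860
  {North, South}: total = 2980
  {South, East}: total = 3000
  {South, West}: total = 3380
Best pair: {East, West} with total 2370.

{East, West}, total 2370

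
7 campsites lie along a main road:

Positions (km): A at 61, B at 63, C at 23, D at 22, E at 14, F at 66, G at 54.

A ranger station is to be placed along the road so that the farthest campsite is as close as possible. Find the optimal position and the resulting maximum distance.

The 1-center on a line is the midpoint of the two extreme points: leftmost at 14, rightmost at 66.
Optimal location = (14 + 66)/2 = 40; maximum distance = (66 − 14)/2 = 26.

location 40, max distance 26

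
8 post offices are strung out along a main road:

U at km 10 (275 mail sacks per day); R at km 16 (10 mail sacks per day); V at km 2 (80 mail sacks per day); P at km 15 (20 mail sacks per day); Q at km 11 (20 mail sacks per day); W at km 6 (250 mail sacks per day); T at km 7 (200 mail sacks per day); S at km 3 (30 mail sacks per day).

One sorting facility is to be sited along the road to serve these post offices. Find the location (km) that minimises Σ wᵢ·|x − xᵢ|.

For a sum of weighted absolute distances on a line, the optimum is the weighted median (not the mean). Total weight W = 885; half-weight = 442.5.
Sort by position and accumulate weight:
  km 2 (V, w=80) → cum 80
  km 3 (S, w=30) → cum 110
  km 6 (W, w=250) → cum 360
  km 7 (T, w=200) → cum 560  ≥ 442.5 → median here
  km 10 (U, w=275) → cum 835
  km 11 (Q, w=20) → cum 855
  km 15 (P, w=20) → cum 875
  km 16 (R, w=10) → cum 885
Optimal location: km 7.

x = 7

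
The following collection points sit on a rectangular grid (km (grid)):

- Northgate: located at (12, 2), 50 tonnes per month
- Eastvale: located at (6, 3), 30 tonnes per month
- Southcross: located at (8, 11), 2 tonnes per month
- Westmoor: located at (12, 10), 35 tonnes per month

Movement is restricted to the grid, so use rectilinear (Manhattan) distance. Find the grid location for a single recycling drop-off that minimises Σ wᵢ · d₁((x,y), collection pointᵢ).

Manhattan distance separates: Σwᵢ(|x−xᵢ|+|y−yᵢ|) = Σwᵢ|x−xᵢ| + Σwᵢ|y−yᵢ|, so x and y are optimised independently as 1-D weighted medians.
Total weight W = 117; half = 58.5.
x-coordinate, sorted with cumulative weight:
  x=6 (Eastvale, w=30) cum 30
  x=8 (Southcross, w=2) cum 32
  x=12 (Northgate, w=50) cum 82  ← median
  x=12 (Westmoor, w=35) cum 117
⇒ x* = 12
y-coordinate, sorted with cumulative weight:
  y=2 (Northgate, w=50) cum 50
  y=3 (Eastvale, w=30) cum 80  ← median
  y=10 (Westmoor, w=35) cum 115
  y=11 (Southcross, w=2) cum 117
⇒ y* = 3

(12, 3)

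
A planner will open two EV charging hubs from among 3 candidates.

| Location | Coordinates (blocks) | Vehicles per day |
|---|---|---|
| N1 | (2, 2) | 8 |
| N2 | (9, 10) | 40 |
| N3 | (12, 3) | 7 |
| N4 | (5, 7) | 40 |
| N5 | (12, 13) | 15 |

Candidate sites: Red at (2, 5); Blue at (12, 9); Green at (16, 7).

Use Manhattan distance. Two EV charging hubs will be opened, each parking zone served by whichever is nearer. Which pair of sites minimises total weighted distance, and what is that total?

Evaluate every pair (each demand assigned to the nearer of the two):
  {Red, Blue}: total = 486
  {Blue, Green}: total = 758
  {Red, Green}: total = 830
Best pair: {Red, Blue} with total 486.

{Red, Blue}, total 486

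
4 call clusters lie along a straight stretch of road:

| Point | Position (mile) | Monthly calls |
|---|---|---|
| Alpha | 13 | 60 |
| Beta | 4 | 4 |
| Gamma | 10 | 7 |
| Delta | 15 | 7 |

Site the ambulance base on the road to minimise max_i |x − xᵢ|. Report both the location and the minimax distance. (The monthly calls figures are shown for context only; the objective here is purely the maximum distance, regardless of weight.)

location 9.5, max distance 5.5

The 1-center on a line is the midpoint of the two extreme points: leftmost at 4, rightmost at 15.
Optimal location = (4 + 15)/2 = 9.5; maximum distance = (15 − 4)/2 = 5.5.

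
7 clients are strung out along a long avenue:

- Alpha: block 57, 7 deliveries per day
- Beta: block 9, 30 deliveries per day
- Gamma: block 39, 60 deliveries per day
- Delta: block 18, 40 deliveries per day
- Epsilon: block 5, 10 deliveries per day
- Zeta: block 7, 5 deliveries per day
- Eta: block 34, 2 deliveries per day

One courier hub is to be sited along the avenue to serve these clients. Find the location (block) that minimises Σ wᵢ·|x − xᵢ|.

For a sum of weighted absolute distances on a line, the optimum is the weighted median (not the mean). Total weight W = 154; half-weight = 77.
Sort by position and accumulate weight:
  block 5 (Epsilon, w=10) → cum 10
  block 7 (Zeta, w=5) → cum 15
  block 9 (Beta, w=30) → cum 45
  block 18 (Delta, w=40) → cum 85  ≥ 77 → median here
  block 34 (Eta, w=2) → cum 87
  block 39 (Gamma, w=60) → cum 147
  block 57 (Alpha, w=7) → cum 154
Optimal location: block 18.

x = 18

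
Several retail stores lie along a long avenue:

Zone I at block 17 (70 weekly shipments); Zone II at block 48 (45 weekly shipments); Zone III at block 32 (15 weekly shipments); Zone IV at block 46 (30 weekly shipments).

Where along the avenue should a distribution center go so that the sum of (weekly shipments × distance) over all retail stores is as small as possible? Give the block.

x = 32

For a sum of weighted absolute distances on a line, the optimum is the weighted median (not the mean). Total weight W = 160; half-weight = 80.
Sort by position and accumulate weight:
  block 17 (Zone I, w=70) → cum 70
  block 32 (Zone III, w=15) → cum 85  ≥ 80 → median here
  block 46 (Zone IV, w=30) → cum 115
  block 48 (Zone II, w=45) → cum 160
Optimal location: block 32.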